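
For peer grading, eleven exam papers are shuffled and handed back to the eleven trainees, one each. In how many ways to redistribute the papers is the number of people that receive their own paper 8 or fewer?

# with exactly i fixed is C(11,i)·!(11-i); sum over i=0..8:
  i=0: C(11,0)·!11 = 1·14684570 = 14684570
  i=1: C(11,1)·!10 = 11·1334961 = 14684571
  i=2: C(11,2)·!9 = 55·133496 = 7342280
  i=3: C(11,3)·!8 = 165·14833 = 2447445
  i=4: C(11,4)·!7 = 330·1854 = 611820
  i=5: C(11,5)·!6 = 462·265 = 122430
  i=6: C(11,6)·!5 = 462·44 = 20328
  i=7: C(11,7)·!4 = 330·9 = 2970
  i=8: C(11,8)·!3 = 165·2 = 330
Total = 39916744.

39916744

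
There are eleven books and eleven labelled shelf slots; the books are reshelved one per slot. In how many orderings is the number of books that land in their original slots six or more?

23684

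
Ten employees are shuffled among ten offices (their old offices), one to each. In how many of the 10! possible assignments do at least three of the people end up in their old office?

291394

Sum C(10,i)·!(10-i) for i = 3..10:
  i=3: C(10,3)·!7 = 120·1854 = 222480
  i=4: C(10,4)·!6 = 210·265 = 55650
  i=5: C(10,5)·!5 = 252·44 = 11088
  i=6: C(10,6)·!4 = 210·9 = 1890
  i=7: C(10,7)·!3 = 120·2 = 240
  i=8: C(10,8)·!2 = 45·1 = 45
  i=9: C(10,9)·!1 = 10·0 = 0
  i=10: C(10,10)·!0 = 1·1 = 1
Total = 291394.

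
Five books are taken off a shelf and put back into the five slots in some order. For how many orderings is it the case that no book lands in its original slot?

44

The number of derangements of 5 is !5 = Σ_{k=0}^{5} (-1)^k·5!/k!
= 5! - 5!/1! + 5!/2! - 5!/3! + 5!/4! - 5!/5!
= 120 - 120 + 60 - 20 + 5 - 1
= 44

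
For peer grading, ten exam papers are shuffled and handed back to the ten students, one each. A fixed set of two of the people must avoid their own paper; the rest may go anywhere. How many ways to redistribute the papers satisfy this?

2943360

Inclusion-exclusion on the 2 forbidden self-matches:
Σ_{j=0}^{2} (-1)^j C(2,j)(10-j)!
= C(2,0)·10! - C(2,1)·9! + C(2,2)·8!
= 3628800 - 725760 + 40320
= 2943360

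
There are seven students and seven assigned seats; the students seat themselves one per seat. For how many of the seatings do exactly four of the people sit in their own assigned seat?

Choose which 4 of the 7 are fixed: C(7,4) = 35.
The other 3 form a derangement: !3 = 2.
Total: 35 × 2 = 70.

70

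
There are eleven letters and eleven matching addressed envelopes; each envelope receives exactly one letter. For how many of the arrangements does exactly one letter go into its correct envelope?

14684571

Pick the single fixed position: C(11,1) = 11 ways.
The remaining 10 must be deranged: !10 = 1334961.
Total: 11 × 1334961 = 14684571.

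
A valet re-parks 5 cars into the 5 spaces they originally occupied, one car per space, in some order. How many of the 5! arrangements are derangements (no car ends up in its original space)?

Use !n = (n-1)(!(n-1) + !(n-2)).
!5 = 4·(9 + 2) = 4·11 = 44

44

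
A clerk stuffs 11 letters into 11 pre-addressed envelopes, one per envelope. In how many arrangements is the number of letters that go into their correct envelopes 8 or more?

386

Sum C(11,i)·!(11-i) for i = 8..11:
  i=8: C(11,8)·!3 = 165·2 = 330
  i=9: C(11,9)·!2 = 55·1 = 55
  i=10: C(11,10)·!1 = 11·0 = 0
  i=11: C(11,11)·!0 = 1·1 = 1
Total = 386.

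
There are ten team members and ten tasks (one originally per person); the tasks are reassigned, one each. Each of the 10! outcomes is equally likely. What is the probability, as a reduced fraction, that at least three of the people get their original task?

145697/1814400

Favorable outcomes: Σ_{i≥3} C(10,i)·!(10-i) = 120·1854 + 210·265 + 252·44 + 210·9 + 120·2 + 45·1 + 10·0 + 1·1 = 291394.
Total outcomes: 10! = 3628800.
Probability = 291394/3628800 = 145697/1814400.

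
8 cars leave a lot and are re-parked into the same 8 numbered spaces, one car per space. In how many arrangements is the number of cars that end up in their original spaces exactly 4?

Choose which 4 of the 8 are fixed: C(8,4) = 70.
The other 4 form a derangement: !4 = 9.
Total: 70 × 9 = 630.

630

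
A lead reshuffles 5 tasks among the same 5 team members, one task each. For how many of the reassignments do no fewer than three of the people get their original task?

11

Sum C(5,i)·!(5-i) for i = 3..5:
  i=3: C(5,3)·!2 = 10·1 = 10
  i=4: C(5,4)·!1 = 5·0 = 0
  i=5: C(5,5)·!0 = 1·1 = 1
Total = 11.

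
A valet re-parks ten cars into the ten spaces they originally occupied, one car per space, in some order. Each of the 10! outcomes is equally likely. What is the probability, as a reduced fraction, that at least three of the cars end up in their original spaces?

145697/1814400

Favorable outcomes: Σ_{i≥3} C(10,i)·!(10-i) = 120·1854 + 210·265 + 252·44 + 210·9 + 120·2 + 45·1 + 10·0 + 1·1 = 291394.
Total outcomes: 10! = 3628800.
Probability = 291394/3628800 = 145697/1814400.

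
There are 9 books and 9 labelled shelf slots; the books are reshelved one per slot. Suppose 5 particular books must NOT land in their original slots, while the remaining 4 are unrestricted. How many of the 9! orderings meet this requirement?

Let A_j be the event that the j-th constrained one is fixed. By inclusion-exclusion over the 5 events:
Σ_{j=0}^{5} (-1)^j C(5,j)(9-j)!
= C(5,0)·9! - C(5,1)·8! + C(5,2)·7! - C(5,3)·6! + C(5,4)·5! - C(5,5)·4!
= 362880 - 201600 + 50400 - 7200 + 600 - 24
= 205056

205056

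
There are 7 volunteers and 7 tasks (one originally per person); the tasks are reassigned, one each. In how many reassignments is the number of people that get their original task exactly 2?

924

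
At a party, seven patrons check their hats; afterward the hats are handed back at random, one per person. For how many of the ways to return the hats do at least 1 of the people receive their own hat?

# with exactly i fixed is C(7,i)·!(7-i); sum over i=1..7:
  i=1: C(7,1)·!6 = 7·265 = 1855
  i=2: C(7,2)·!5 = 21·44 = 924
  i=3: C(7,3)·!4 = 35·9 = 315
  i=4: C(7,4)·!3 = 35·2 = 70
  i=5: C(7,5)·!2 = 21·1 = 21
  i=6: C(7,6)·!1 = 7·0 = 0
  i=7: C(7,7)·!0 = 1·1 = 1
Total = 3186.

3186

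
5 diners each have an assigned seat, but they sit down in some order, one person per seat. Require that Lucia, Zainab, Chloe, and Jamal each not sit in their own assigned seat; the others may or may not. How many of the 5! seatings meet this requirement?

53

Let A_j be the event that the j-th constrained one is fixed. By inclusion-exclusion over the 4 events:
Σ_{j=0}^{4} (-1)^j C(4,j)(5-j)!
= C(4,0)·5! - C(4,1)·4! + C(4,2)·3! - C(4,3)·2! + C(4,4)·1!
= 120 - 96 + 36 - 8 + 1
= 53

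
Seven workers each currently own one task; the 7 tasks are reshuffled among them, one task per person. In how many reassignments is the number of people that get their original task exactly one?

Pick the single fixed position: C(7,1) = 7 ways.
The remaining 6 must be deranged: !6 = 265.
Total: 7 × 265 = 1855.

1855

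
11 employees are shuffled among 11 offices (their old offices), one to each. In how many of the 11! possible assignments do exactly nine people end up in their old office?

Pick the 9 fixed positions: C(11,9) = 55 ways.
The remaining 2 must be deranged: !2 = 1.
Total: 55 × 1 = 55.

55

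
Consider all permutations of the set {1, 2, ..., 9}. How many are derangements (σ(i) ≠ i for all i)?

133496

By inclusion-exclusion, !9 = Σ (-1)^k · 9!/k! for k=0..9
= 9! - 9!/1! + 9!/2! - 9!/3! + 9!/4! - 9!/5! + 9!/6! - 9!/7! + 9!/8! - 9!/9!
= 362880 - 362880 + 181440 - 60480 + 15120 - 3024 + 504 - 72 + 9 - 1
= 133496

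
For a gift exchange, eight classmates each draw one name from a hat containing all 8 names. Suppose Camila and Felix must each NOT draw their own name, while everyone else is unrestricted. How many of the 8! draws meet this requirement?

30960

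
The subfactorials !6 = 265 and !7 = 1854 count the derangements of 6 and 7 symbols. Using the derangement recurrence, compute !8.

14833

!8 = (8-1)·(!7 + !6) = 7·(1854 + 265) = 7·2119 = 14833.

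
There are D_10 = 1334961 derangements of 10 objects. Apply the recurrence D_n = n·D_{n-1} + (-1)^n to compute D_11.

D_11 = 11·1334961 - 1 = 14684570.

14684570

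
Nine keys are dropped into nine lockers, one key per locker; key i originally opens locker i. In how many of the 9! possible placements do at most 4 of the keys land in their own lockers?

# with exactly i fixed is C(9,i)·!(9-i); sum over i=0..4:
  i=0: C(9,0)·!9 = 1·133496 = 133496
  i=1: C(9,1)·!8 = 9·14833 = 133497
  i=2: C(9,2)·!7 = 36·1854 = 66744
  i=3: C(9,3)·!6 = 84·265 = 22260
  i=4: C(9,4)·!5 = 126·44 = 5544
Total = 361541.

361541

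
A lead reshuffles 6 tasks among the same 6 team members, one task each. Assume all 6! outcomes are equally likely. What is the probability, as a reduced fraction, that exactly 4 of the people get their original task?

1/48

Favorable outcomes: C(6,4)·!2 = 15·1 = 15.
Total outcomes: 6! = 720.
Probability = 15/720 = 1/48.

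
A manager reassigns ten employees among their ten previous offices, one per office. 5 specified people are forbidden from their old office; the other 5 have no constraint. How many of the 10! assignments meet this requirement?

Inclusion-exclusion on the 5 forbidden self-matches:
Σ_{j=0}^{5} (-1)^j C(5,j)(10-j)!
= C(5,0)·10! - C(5,1)·9! + C(5,2)·8! - C(5,3)·7! + C(5,4)·6! - C(5,5)·5!
= 3628800 - 1814400 + 403200 - 50400 + 3600 - 120
= 2170680

2170680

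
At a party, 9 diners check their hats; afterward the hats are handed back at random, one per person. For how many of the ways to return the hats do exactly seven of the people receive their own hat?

36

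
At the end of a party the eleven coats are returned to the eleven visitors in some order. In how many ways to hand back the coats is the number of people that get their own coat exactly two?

7342280

Pick the 2 fixed positions: C(11,2) = 55 ways.
The other 9 form a derangement: !9 = 133496.
Total: 55 × 133496 = 7342280.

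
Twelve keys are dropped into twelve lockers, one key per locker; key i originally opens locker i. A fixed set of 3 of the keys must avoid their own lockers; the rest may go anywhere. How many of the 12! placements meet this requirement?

369774720

Let A_j be the event that the j-th constrained one is fixed. By inclusion-exclusion over the 3 events:
Σ_{j=0}^{3} (-1)^j C(3,j)(12-j)!
= C(3,0)·12! - C(3,1)·11! + C(3,2)·10! - C(3,3)·9!
= 479001600 - 119750400 + 10886400 - 362880
= 369774720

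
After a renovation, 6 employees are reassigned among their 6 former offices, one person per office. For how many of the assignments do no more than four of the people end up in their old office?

719

Sum C(6,i)·!(6-i) for i = 0..4:
  i=0: C(6,0)·!6 = 1·265 = 265
  i=1: C(6,1)·!5 = 6·44 = 264
  i=2: C(6,2)·!4 = 15·9 = 135
  i=3: C(6,3)·!3 = 20·2 = 40
  i=4: C(6,4)·!2 = 15·1 = 15
Total = 719.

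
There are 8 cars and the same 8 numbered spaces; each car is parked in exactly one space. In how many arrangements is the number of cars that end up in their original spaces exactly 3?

Choose which 3 of the 8 are fixed: C(8,3) = 56.
The other 5 form a derangement: !5 = 44.
Total: 56 × 44 = 2464.

2464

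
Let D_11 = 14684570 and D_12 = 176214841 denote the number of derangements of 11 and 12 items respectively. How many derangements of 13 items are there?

2290792932

D_13 = (13-1)·(D_12 + D_11) = 12·(176214841 + 14684570) = 12·190899411 = 2290792932.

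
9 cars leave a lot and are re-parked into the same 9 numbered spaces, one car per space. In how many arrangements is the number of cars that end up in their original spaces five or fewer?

362675

# with exactly i fixed is C(9,i)·!(9-i); sum over i=0..5:
  i=0: C(9,0)·!9 = 1·133496 = 133496
  i=1: C(9,1)·!8 = 9·14833 = 133497
  i=2: C(9,2)·!7 = 36·1854 = 66744
  i=3: C(9,3)·!6 = 84·265 = 22260
  i=4: C(9,4)·!5 = 126·44 = 5544
  i=5: C(9,5)·!4 = 126·9 = 1134
Total = 362675.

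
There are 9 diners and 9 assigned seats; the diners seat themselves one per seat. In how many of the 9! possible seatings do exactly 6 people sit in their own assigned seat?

168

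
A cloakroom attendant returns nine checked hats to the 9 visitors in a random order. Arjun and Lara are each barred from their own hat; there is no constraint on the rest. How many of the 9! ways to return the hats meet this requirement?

Let A_j be the event that the j-th constrained one is fixed. By inclusion-exclusion over the 2 events:
Σ_{j=0}^{2} (-1)^j C(2,j)(9-j)!
= C(2,0)·9! - C(2,1)·8! + C(2,2)·7!
= 362880 - 80640 + 5040
= 287280

287280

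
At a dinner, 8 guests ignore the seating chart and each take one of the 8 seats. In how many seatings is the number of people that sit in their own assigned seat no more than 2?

37085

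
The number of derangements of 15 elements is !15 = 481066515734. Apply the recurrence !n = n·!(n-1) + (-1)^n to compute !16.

!16 = 16·481066515734 + 1 = 7697064251745.

7697064251745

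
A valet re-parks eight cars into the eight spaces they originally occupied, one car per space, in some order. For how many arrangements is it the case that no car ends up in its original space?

14833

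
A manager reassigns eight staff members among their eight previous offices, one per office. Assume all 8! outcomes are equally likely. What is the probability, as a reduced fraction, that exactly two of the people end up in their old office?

Favorable outcomes: C(8,2)·!6 = 28·265 = 7420.
Total outcomes: 8! = 40320.
Probability = 7420/40320 = 53/288.

53/288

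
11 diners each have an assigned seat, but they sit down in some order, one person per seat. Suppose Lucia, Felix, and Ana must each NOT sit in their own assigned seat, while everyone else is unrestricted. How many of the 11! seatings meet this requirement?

Inclusion-exclusion on the 3 forbidden self-matches:
Σ_{j=0}^{3} (-1)^j C(3,j)(11-j)!
= C(3,0)·11! - C(3,1)·10! + C(3,2)·9! - C(3,3)·8!
= 39916800 - 10886400 + 1088640 - 40320
= 30078720

30078720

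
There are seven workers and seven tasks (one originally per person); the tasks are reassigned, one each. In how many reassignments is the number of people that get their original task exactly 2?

Pick the 2 fixed positions: C(7,2) = 21 ways.
The other 5 form a derangement: !5 = 44.
Total: 21 × 44 = 924.

924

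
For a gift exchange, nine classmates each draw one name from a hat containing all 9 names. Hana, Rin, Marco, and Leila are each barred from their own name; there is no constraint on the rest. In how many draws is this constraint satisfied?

229080

Let A_j be the event that the j-th constrained one is fixed. By inclusion-exclusion over the 4 events:
Σ_{j=0}^{4} (-1)^j C(4,j)(9-j)!
= C(4,0)·9! - C(4,1)·8! + C(4,2)·7! - C(4,3)·6! + C(4,4)·5!
= 362880 - 161280 + 30240 - 2880 + 120
= 229080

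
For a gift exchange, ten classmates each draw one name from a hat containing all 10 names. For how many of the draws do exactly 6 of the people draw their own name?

1890

Choose which 6 of the 10 are fixed: C(10,6) = 210.
The other 4 form a derangement: !4 = 9.
Total: 210 × 9 = 1890.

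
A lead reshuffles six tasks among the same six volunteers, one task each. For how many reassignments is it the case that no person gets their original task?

The number of derangements of 6 is !6 = Σ_{k=0}^{6} (-1)^k·6!/k!
= 6! - 6!/1! + 6!/2! - 6!/3! + 6!/4! - 6!/5! + 6!/6!
= 720 - 720 + 360 - 120 + 30 - 6 + 1
= 265

265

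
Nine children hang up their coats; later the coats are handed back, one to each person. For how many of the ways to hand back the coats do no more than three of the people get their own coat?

Sum C(9,i)·!(9-i) for i = 0..3:
  i=0: C(9,0)·!9 = 1·133496 = 133496
  i=1: C(9,1)·!8 = 9·14833 = 133497
  i=2: C(9,2)·!7 = 36·1854 = 66744
  i=3: C(9,3)·!6 = 84·265 = 22260
Total = 355997.

355997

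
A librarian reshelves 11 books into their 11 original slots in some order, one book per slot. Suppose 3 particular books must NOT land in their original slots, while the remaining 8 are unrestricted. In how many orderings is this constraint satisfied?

30078720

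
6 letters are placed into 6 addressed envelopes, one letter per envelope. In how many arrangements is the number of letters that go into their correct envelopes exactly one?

Choose which one of the 6 is fixed: C(6,1) = 6.
The other 5 form a derangement: !5 = 44.
Total: 6 × 44 = 264.

264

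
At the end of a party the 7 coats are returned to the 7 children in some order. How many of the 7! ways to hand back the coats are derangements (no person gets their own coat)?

1854

By inclusion-exclusion, !7 = Σ (-1)^k · 7!/k! for k=0..7
= 7! - 7!/1! + 7!/2! - 7!/3! + 7!/4! - 7!/5! + 7!/6! - 7!/7!
= 5040 - 5040 + 2520 - 840 + 210 - 42 + 7 - 1
= 1854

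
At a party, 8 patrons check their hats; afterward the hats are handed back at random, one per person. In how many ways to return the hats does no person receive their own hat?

14833

The number of derangements of 8 is !8 = Σ_{k=0}^{8} (-1)^k·8!/k!
= 8! - 8!/1! + 8!/2! - 8!/3! + 8!/4! - 8!/5! + 8!/6! - 8!/7! + 8!/8!
= 40320 - 40320 + 20160 - 6720 + 1680 - 336 + 56 - 8 + 1
= 14833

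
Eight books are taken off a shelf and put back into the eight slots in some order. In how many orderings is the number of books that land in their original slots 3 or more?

# with exactly i fixed is C(8,i)·!(8-i); sum over i=3..8:
  i=3: C(8,3)·!5 = 56·44 = 2464
  i=4: C(8,4)·!4 = 70·9 = 630
  i=5: C(8,5)·!3 = 56·2 = 112
  i=6: C(8,6)·!2 = 28·1 = 28
  i=7: C(8,7)·!1 = 8·0 = 0
  i=8: C(8,8)·!0 = 1·1 = 1
Total = 3235.

3235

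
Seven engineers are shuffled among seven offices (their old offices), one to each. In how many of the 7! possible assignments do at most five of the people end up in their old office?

Sum C(7,i)·!(7-i) for i = 0..5:
  i=0: C(7,0)·!7 = 1·1854 = 1854
  i=1: C(7,1)·!6 = 7·265 = 1855
  i=2: C(7,2)·!5 = 21·44 = 924
  i=3: C(7,3)·!4 = 35·9 = 315
  i=4: C(7,4)·!3 = 35·2 = 70
  i=5: C(7,5)·!2 = 21·1 = 21
Total = 5039.

5039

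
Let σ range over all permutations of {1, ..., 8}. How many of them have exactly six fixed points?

Choose which 6 of the 8 are fixed: C(8,6) = 28.
The remaining 2 must be deranged: !2 = 1.
Total: 28 × 1 = 28.

28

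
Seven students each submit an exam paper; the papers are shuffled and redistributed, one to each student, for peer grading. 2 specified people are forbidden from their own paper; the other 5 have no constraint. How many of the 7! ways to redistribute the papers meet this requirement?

3720

Let A_j be the event that the j-th constrained one is fixed. By inclusion-exclusion over the 2 events:
Σ_{j=0}^{2} (-1)^j C(2,j)(7-j)!
= C(2,0)·7! - C(2,1)·6! + C(2,2)·5!
= 5040 - 1440 + 120
= 3720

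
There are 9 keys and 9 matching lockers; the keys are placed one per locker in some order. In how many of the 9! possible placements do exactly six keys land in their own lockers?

Pick the 6 fixed positions: C(9,6) = 84 ways.
The remaining 3 must be deranged: !3 = 2.
Total: 84 × 2 = 168.

168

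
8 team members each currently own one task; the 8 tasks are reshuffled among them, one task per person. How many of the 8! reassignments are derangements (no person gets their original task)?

!8 is the nearest integer to 8!/e.
8! = 40320, and 40320/e ≈ 14832.90, so !8 = 14833.

14833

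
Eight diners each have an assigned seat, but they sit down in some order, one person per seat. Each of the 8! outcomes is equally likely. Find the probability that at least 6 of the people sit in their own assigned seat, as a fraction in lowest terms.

Favorable outcomes: Σ_{i≥6} C(8,i)·!(8-i) = 28·1 + 8·0 + 1·1 = 29.
Total outcomes: 8! = 40320.
Probability = 29/40320 = 29/40320.

29/40320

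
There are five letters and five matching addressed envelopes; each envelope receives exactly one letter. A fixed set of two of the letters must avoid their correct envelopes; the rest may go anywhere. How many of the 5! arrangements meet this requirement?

78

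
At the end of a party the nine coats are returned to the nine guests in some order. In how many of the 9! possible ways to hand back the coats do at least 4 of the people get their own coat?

# with exactly i fixed is C(9,i)·!(9-i); sum over i=4..9:
  i=4: C(9,4)·!5 = 126·44 = 5544
  i=5: C(9,5)·!4 = 126·9 = 1134
  i=6: C(9,6)·!3 = 84·2 = 168
  i=7: C(9,7)·!2 = 36·1 = 36
  i=8: C(9,8)·!1 = 9·0 = 0
  i=9: C(9,9)·!0 = 1·1 = 1
Total = 6883.

6883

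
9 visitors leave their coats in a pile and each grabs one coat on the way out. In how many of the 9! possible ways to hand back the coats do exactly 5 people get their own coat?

1134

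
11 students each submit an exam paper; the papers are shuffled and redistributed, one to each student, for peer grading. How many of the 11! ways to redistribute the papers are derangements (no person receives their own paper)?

14684570

!11 is the nearest integer to 11!/e.
11! = 39916800, and 39916800/e ≈ 14684570.08, so !11 = 14684570.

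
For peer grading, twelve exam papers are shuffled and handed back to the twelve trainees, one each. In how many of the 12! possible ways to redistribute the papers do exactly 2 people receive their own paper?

Pick the 2 fixed positions: C(12,2) = 66 ways.
The other 10 form a derangement: !10 = 1334961.
Total: 66 × 1334961 = 88107426.

88107426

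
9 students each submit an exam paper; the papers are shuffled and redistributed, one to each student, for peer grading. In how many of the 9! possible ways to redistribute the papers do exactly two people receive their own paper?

66744

Pick the 2 fixed positions: C(9,2) = 36 ways.
The remaining 7 must be deranged: !7 = 1854.
Total: 36 × 1854 = 66744.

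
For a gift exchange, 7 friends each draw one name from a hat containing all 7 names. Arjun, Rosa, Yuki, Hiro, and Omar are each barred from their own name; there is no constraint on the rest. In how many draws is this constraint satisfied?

Inclusion-exclusion on the 5 forbidden self-matches:
Σ_{j=0}^{5} (-1)^j C(5,j)(7-j)!
= C(5,0)·7! - C(5,1)·6! + C(5,2)·5! - C(5,3)·4! + C(5,4)·3! - C(5,5)·2!
= 5040 - 3600 + 1200 - 240 + 30 - 2
= 2428

2428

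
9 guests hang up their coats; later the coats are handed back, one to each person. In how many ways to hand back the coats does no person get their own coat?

133496

The number of derangements of 9 is !9 = Σ_{k=0}^{9} (-1)^k·9!/k!
= 9! - 9!/1! + 9!/2! - 9!/3! + 9!/4! - 9!/5! + 9!/6! - 9!/7! + 9!/8! - 9!/9!
= 362880 - 362880 + 181440 - 60480 + 15120 - 3024 + 504 - 72 + 9 - 1
= 133496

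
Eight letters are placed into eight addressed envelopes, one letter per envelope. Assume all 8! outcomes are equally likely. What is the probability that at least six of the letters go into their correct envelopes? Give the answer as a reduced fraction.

Favorable outcomes: Σ_{i≥6} C(8,i)·!(8-i) = 28·1 + 8·0 + 1·1 = 29.
Total outcomes: 8! = 40320.
Probability = 29/40320 = 29/40320.

29/40320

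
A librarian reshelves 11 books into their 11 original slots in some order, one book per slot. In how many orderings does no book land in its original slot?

The subfactorial !11 = [11!/e] (nearest integer).
11! = 39916800, and 39916800/e ≈ 14684570.08, so !11 = 14684570.

14684570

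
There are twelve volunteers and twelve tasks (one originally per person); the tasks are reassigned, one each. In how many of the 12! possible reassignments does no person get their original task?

176214841

!12 = 12! · Σ_{k=0}^{12} (-1)^k/k!
= 12! - 12!/1! + 12!/2! - 12!/3! + 12!/4! - 12!/5! + 12!/6! - 12!/7! + 12!/8! - 12!/9! + 12!/10! - 12!/11! + 12!/12!
= 479001600 - 479001600 + 239500800 - 79833600 + 19958400 - 3991680 + 665280 - 95040 + 11880 - 1320 + 132 - 12 + 1
= 176214841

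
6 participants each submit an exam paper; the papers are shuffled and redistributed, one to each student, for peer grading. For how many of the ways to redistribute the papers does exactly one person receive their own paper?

264

Choose which one of the 6 is fixed: C(6,1) = 6.
The remaining 5 must be deranged: !5 = 44.
Total: 6 × 44 = 264.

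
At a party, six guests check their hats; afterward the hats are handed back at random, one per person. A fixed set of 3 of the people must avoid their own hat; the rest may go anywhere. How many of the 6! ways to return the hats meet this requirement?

Let A_j be the event that the j-th constrained one is fixed. By inclusion-exclusion over the 3 events:
Σ_{j=0}^{3} (-1)^j C(3,j)(6-j)!
= C(3,0)·6! - C(3,1)·5! + C(3,2)·4! - C(3,3)·3!
= 720 - 360 + 72 - 6
= 426

426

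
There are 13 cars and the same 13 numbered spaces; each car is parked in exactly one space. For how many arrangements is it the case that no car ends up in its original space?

Use !n = (n-1)(!(n-1) + !(n-2)).
!13 = 12·(176214841 + 14684570) = 12·190899411 = 2290792932

2290792932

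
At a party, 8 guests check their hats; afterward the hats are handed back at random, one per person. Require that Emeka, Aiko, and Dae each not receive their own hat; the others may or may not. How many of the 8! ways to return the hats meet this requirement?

27240

Inclusion-exclusion on the 3 forbidden self-matches:
Σ_{j=0}^{3} (-1)^j C(3,j)(8-j)!
= C(3,0)·8! - C(3,1)·7! + C(3,2)·6! - C(3,3)·5!
= 40320 - 15120 + 2160 - 120
= 27240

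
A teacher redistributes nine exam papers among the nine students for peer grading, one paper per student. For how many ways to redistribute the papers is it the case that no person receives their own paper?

Use !n = (n-1)(!(n-1) + !(n-2)).
!9 = 8·(14833 + 1854) = 8·16687 = 133496

133496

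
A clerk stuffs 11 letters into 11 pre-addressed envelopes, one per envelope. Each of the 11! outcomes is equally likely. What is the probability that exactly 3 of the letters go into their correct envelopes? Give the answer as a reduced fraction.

2119/34560

Favorable outcomes: C(11,3)·!8 = 165·14833 = 2447445.
Total outcomes: 11! = 39916800.
Probability = 2447445/39916800 = 2119/34560.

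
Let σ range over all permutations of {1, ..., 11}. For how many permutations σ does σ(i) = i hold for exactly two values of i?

7342280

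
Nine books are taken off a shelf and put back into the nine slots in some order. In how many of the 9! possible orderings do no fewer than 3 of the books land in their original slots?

Sum C(9,i)·!(9-i) for i = 3..9:
  i=3: C(9,3)·!6 = 84·265 = 22260
  i=4: C(9,4)·!5 = 126·44 = 5544
  i=5: C(9,5)·!4 = 126·9 = 1134
  i=6: C(9,6)·!3 = 84·2 = 168
  i=7: C(9,7)·!2 = 36·1 = 36
  i=8: C(9,8)·!1 = 9·0 = 0
  i=9: C(9,9)·!0 = 1·1 = 1
Total = 29143.

29143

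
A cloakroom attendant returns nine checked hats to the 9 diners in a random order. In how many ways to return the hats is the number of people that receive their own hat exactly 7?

36

Choose which 7 of the 9 are fixed: C(9,7) = 36.
The other 2 form a derangement: !2 = 1.
Total: 36 × 1 = 36.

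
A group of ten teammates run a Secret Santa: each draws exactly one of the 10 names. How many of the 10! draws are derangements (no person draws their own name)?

1334961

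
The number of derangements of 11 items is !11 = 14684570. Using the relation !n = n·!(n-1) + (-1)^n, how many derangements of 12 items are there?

176214841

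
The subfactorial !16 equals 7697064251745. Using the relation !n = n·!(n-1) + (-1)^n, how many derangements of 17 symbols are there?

130850092279664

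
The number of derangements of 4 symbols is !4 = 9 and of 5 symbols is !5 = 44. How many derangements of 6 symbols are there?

265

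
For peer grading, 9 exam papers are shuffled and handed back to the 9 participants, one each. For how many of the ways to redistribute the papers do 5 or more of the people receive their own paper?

1339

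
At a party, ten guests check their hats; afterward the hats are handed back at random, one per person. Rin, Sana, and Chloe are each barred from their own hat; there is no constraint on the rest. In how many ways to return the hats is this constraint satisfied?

2656080

Inclusion-exclusion on the 3 forbidden self-matches:
Σ_{j=0}^{3} (-1)^j C(3,j)(10-j)!
= C(3,0)·10! - C(3,1)·9! + C(3,2)·8! - C(3,3)·7!
= 3628800 - 1088640 + 120960 - 5040
= 2656080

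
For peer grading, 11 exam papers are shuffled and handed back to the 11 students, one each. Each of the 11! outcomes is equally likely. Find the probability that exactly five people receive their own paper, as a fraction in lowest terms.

53/17280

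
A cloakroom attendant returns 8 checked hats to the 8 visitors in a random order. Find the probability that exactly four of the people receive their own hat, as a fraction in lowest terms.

1/64

Favorable outcomes: C(8,4)·!4 = 70·9 = 630.
Total outcomes: 8! = 40320.
Probability = 630/40320 = 1/64.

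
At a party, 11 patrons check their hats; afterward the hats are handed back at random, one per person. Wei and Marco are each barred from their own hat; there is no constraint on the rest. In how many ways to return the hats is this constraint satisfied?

Let A_j be the event that the j-th constrained one is fixed. By inclusion-exclusion over the 2 events:
Σ_{j=0}^{2} (-1)^j C(2,j)(11-j)!
= C(2,0)·11! - C(2,1)·10! + C(2,2)·9!
= 39916800 - 7257600 + 362880
= 33022080

33022080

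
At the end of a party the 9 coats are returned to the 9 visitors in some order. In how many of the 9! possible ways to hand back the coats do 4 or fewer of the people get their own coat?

361541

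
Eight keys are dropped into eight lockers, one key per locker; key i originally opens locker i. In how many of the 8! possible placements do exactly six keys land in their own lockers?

Pick the 6 fixed positions: C(8,6) = 28 ways.
The remaining 2 must be deranged: !2 = 1.
Total: 28 × 1 = 28.

28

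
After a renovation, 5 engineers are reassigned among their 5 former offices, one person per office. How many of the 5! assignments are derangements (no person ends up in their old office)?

44

Use !n = n·!(n-1) + (-1)^n.
!5 = 5·9 - 1 = 44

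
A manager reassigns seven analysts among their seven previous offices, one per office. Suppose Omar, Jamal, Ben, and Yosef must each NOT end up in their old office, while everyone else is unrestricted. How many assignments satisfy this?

2790

Inclusion-exclusion on the 4 forbidden self-matches:
Σ_{j=0}^{4} (-1)^j C(4,j)(7-j)!
= C(4,0)·7! - C(4,1)·6! + C(4,2)·5! - C(4,3)·4! + C(4,4)·3!
= 5040 - 2880 + 720 - 96 + 6
= 2790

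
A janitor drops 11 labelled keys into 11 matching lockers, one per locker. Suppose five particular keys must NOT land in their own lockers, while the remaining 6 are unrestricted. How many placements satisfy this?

Let A_j be the event that the j-th constrained one is fixed. By inclusion-exclusion over the 5 events:
Σ_{j=0}^{5} (-1)^j C(5,j)(11-j)!
= C(5,0)·11! - C(5,1)·10! + C(5,2)·9! - C(5,3)·8! + C(5,4)·7! - C(5,5)·6!
= 39916800 - 18144000 + 3628800 - 403200 + 25200 - 720
= 25022880

25022880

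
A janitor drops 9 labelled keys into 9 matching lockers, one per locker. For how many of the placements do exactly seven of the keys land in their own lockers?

Choose which 7 of the 9 are fixed: C(9,7) = 36.
The remaining 2 must be deranged: !2 = 1.
Total: 36 × 1 = 36.

36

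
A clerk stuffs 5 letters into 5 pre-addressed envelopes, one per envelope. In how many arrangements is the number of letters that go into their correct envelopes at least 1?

# with exactly i fixed is C(5,i)·!(5-i); sum over i=1..5:
  i=1: C(5,1)·!4 = 5·9 = 45
  i=2: C(5,2)·!3 = 10·2 = 20
  i=3: C(5,3)·!2 = 10·1 = 10
  i=4: C(5,4)·!1 = 5·0 = 0
  i=5: C(5,5)·!0 = 1·1 = 1
Total = 76.

76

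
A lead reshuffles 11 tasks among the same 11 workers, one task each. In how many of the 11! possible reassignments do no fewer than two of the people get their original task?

Sum C(11,i)·!(11-i) for i = 2..11:
  i=2: C(11,2)·!9 = 55·133496 = 7342280
  i=3: C(11,3)·!8 = 165·14833 = 2447445
  i=4: C(11,4)·!7 = 330·1854 = 611820
  i=5: C(11,5)·!6 = 462·265 = 122430
  i=6: C(11,6)·!5 = 462·44 = 20328
  i=7: C(11,7)·!4 = 330·9 = 2970
  i=8: C(11,8)·!3 = 165·2 = 330
  i=9: C(11,9)·!2 = 55·1 = 55
  i=10: C(11,10)·!1 = 11·0 = 0
  i=11: C(11,11)·!0 = 1·1 = 1
Total = 10547659.

10547659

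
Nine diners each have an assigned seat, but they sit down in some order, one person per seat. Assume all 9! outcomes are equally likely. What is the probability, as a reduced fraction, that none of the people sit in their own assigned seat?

16687/45360

Favorable outcomes: !9 = 133496.
Total outcomes: 9! = 362880.
Probability = 133496/362880 = 16687/45360.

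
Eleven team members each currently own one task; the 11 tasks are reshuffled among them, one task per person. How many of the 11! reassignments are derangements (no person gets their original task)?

!11 = 11! · Σ_{k=0}^{11} (-1)^k/k!
= 11! - 11!/1! + 11!/2! - 11!/3! + 11!/4! - 11!/5! + 11!/6! - 11!/7! + 11!/8! - 11!/9! + 11!/10! - 11!/11!
= 39916800 - 39916800 + 19958400 - 6652800 + 1663200 - 332640 + 55440 - 7920 + 990 - 110 + 11 - 1
= 14684570

14684570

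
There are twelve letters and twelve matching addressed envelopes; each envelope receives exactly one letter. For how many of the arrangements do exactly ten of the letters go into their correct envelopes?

66

Choose which 10 of the 12 are fixed: C(12,10) = 66.
The remaining 2 must be deranged: !2 = 1.
Total: 66 × 1 = 66.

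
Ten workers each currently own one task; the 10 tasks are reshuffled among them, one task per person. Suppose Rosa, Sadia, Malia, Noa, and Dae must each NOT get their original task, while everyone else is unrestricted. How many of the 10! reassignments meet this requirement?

Let A_j be the event that the j-th constrained one is fixed. By inclusion-exclusion over the 5 events:
Σ_{j=0}^{5} (-1)^j C(5,j)(10-j)!
= C(5,0)·10! - C(5,1)·9! + C(5,2)·8! - C(5,3)·7! + C(5,4)·6! - C(5,5)·5!
= 3628800 - 1814400 + 403200 - 50400 + 3600 - 120
= 2170680

2170680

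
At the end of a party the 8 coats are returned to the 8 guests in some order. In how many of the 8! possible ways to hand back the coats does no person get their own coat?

14833

By inclusion-exclusion, !8 = Σ (-1)^k · 8!/k! for k=0..8
= 8! - 8!/1! + 8!/2! - 8!/3! + 8!/4! - 8!/5! + 8!/6! - 8!/7! + 8!/8!
= 40320 - 40320 + 20160 - 6720 + 1680 - 336 + 56 - 8 + 1
= 14833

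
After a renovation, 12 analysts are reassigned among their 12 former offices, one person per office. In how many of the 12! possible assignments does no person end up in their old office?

176214841

The number of derangements of 12 is !12 = Σ_{k=0}^{12} (-1)^k·12!/k!
= 12! - 12!/1! + 12!/2! - 12!/3! + 12!/4! - 12!/5! + 12!/6! - 12!/7! + 12!/8! - 12!/9! + 12!/10! - 12!/11! + 12!/12!
= 479001600 - 479001600 + 239500800 - 79833600 + 19958400 - 3991680 + 665280 - 95040 + 11880 - 1320 + 132 - 12 + 1
= 176214841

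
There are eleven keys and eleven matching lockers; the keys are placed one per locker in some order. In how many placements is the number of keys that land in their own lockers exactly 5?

122430

Pick the 5 fixed positions: C(11,5) = 462 ways.
The remaining 6 must be deranged: !6 = 265.
Total: 462 × 265 = 122430.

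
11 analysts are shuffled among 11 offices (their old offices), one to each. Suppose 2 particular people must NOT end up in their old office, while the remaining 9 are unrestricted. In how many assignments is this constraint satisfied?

Inclusion-exclusion on the 2 forbidden self-matches:
Σ_{j=0}^{2} (-1)^j C(2,j)(11-j)!
= C(2,0)·11! - C(2,1)·10! + C(2,2)·9!
= 39916800 - 7257600 + 362880
= 33022080

33022080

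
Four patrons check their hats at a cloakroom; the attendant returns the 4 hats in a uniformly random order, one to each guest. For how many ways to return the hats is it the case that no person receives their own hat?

9

Recurrence: !4 = 4·!3 + (-1)^4.
!4 = 4·2 + 1 = 9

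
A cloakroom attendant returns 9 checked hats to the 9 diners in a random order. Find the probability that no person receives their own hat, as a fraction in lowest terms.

Favorable outcomes: !9 = 133496.
Total outcomes: 9! = 362880.
Probability = 133496/362880 = 16687/45360.

16687/45360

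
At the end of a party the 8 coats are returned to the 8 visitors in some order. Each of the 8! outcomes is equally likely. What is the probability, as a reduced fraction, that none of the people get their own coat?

Favorable outcomes: !8 = 14833.
Total outcomes: 8! = 40320.
Probability = 14833/40320 = 2119/5760.

2119/5760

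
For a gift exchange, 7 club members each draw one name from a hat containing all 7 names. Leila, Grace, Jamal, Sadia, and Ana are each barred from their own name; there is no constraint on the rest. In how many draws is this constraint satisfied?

Inclusion-exclusion on the 5 forbidden self-matches:
Σ_{j=0}^{5} (-1)^j C(5,j)(7-j)!
= C(5,0)·7! - C(5,1)·6! + C(5,2)·5! - C(5,3)·4! + C(5,4)·3! - C(5,5)·2!
= 5040 - 3600 + 1200 - 240 + 30 - 2
= 2428

2428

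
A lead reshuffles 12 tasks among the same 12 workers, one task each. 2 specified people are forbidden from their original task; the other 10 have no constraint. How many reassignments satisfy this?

Let A_j be the event that the j-th constrained one is fixed. By inclusion-exclusion over the 2 events:
Σ_{j=0}^{2} (-1)^j C(2,j)(12-j)!
= C(2,0)·12! - C(2,1)·11! + C(2,2)·10!
= 479001600 - 79833600 + 3628800
= 402796800

402796800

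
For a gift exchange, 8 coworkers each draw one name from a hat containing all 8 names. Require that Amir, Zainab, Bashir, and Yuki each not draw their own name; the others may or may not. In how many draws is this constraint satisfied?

Let A_j be the event that the j-th constrained one is fixed. By inclusion-exclusion over the 4 events:
Σ_{j=0}^{4} (-1)^j C(4,j)(8-j)!
= C(4,0)·8! - C(4,1)·7! + C(4,2)·6! - C(4,3)·5! + C(4,4)·4!
= 40320 - 20160 + 4320 - 480 + 24
= 24024

24024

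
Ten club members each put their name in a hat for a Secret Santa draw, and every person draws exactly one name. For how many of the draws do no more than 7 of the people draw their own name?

3628754

Sum C(10,i)·!(10-i) for i = 0..7:
  i=0: C(10,0)·!10 = 1·1334961 = 1334961
  i=1: C(10,1)·!9 = 10·133496 = 1334960
  i=2: C(10,2)·!8 = 45·14833 = 667485
  i=3: C(10,3)·!7 = 120·1854 = 222480
  i=4: C(10,4)·!6 = 210·265 = 55650
  i=5: C(10,5)·!5 = 252·44 = 11088
  i=6: C(10,6)·!4 = 210·9 = 1890
  i=7: C(10,7)·!3 = 120·2 = 240
Total = 3628754.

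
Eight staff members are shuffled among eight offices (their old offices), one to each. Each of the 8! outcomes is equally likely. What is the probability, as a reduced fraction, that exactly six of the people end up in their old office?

1/1440

Favorable outcomes: C(8,6)·!2 = 28·1 = 28.
Total outcomes: 8! = 40320.
Probability = 28/40320 = 1/1440.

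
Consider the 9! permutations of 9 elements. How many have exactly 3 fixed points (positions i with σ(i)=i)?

22260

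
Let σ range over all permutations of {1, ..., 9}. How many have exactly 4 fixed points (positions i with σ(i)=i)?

5544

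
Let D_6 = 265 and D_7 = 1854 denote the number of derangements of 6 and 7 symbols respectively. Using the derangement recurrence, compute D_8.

14833

D_8 = (8-1)·(D_7 + D_6) = 7·(1854 + 265) = 7·2119 = 14833.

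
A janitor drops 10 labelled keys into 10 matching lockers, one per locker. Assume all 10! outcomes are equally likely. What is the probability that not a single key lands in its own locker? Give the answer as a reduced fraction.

16481/44800

Favorable outcomes: !10 = 1334961.
Total outcomes: 10! = 3628800.
Probability = 1334961/3628800 = 16481/44800.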